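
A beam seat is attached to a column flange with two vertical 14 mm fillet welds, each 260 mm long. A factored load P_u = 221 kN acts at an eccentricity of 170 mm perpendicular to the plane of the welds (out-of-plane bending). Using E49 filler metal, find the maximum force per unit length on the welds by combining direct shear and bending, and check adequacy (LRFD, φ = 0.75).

E49XX → F_EXX = 490 MPa.
L_w = 2 × 260 = 520 mm; section modulus (unit throat) S = 2 × L²/6 = 22530 mm².
Direct shear f_v = P/L_w = 221×10³/520 = 425 N/mm.
Moment M = P × e = 221×10³ × 170 = 37570000 N·mm; bending f_b = M/S = 1667 N/mm.
f_max = √(f_v² + f_b²) = √(425² + 1667²) = 1721 N/mm.
φr_n = 0.75 × 0.6 × 490 × (0.707 × 14) = 2183 N/mm → adequate.

f_max ≈ 1720 N/mm; adequate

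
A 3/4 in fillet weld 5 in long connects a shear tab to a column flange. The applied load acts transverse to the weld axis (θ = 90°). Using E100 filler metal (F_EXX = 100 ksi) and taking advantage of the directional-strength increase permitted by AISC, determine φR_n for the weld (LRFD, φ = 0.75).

φR_n ≈ 179 kip

t_e = 0.707 × 0.75 = 0.5302 in; A_we = 0.5302 × 5 = 2.651 in².
Directional factor: 1.0 + 0.5 sin^1.5(90°) = 1.5.
F_nw = 0.6 × 100 × 1.5 = 90 ksi.
φR_n = 0.75 × 90 × 2.651 = 179 kip.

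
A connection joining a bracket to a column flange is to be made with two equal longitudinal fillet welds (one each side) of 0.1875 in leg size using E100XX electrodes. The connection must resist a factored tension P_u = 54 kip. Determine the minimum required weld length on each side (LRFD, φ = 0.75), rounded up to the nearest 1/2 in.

L = 5 in on each side

E100XX → F_EXX = 100 ksi.
Throat t_e = 0.707 × 0.1875 = 0.1326 in.
φr_n = 0.75 × 0.6 × 100 × 0.1326 = 5.965 kip/in.
L_req = P_u / φr_n = 54 / 5.965 = 9.052 in total.
Per side: 9.052 / 2 = 4.526 in.
Round up → use L = 5 in on each side.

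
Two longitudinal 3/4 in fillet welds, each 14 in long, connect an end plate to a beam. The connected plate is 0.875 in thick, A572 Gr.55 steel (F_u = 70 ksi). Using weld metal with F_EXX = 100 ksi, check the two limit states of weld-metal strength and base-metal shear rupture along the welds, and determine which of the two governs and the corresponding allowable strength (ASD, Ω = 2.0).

t_e = 0.707 × 0.75 = 0.5302 in; L = 28 in.
Weld metal: R_n/Ω = (1/2.0) × 0.6 × 100 × 0.5302 × 28 = 445.4 kip.
Base metal (shear rupture): R_n/Ω = (1/2.0) × 0.6 × 70 × 0.875 × 28 = 514.5 kip.
Governing: weld metal.

R_n/Ω ≈ 445 kip (weld metal governs)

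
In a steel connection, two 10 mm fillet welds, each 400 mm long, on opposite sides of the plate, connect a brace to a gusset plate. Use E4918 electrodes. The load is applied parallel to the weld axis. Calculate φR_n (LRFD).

φR_n ≈ 1250 kN

E49XX → F_EXX = 490 MPa.
Effective throat t_e = 0.707 × 10 = 7.07 mm.
Total length L = 800 mm; A_we = 7.07 × 800 = 5656 mm².
F_nw = 0.6 F_EXX = 0.6 × 490 = 294 MPa.
φR_n = 0.75 × 294 × 5656 × 10⁻³ = 1247 kN.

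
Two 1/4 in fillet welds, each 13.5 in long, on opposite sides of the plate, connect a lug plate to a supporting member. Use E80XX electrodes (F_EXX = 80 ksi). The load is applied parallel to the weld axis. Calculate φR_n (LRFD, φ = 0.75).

φR_n ≈ 172 kip

Effective throat t_e = 0.707 × 0.25 = 0.1767 in.
Total length L = 27 in; A_we = 0.1767 × 27 = 4.772 in².
F_nw = 0.6 F_EXX = 0.6 × 80 = 48 ksi.
φR_n = 0.75 × 48 × 4.772 = 171.8 kip.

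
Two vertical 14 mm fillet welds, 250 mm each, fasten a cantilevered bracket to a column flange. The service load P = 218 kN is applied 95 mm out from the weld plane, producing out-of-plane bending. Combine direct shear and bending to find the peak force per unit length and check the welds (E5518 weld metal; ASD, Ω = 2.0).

E55XX → F_EXX = 550 MPa.
L_w = 2 × 250 = 500 mm; section modulus (unit throat) S = 2 × L²/6 = 20830 mm².
Direct shear f_v = P/L_w = 218×10³/500 = 436 N/mm.
Moment M = P × e = 218×10³ × 95 = 20710000 N·mm; bending f_b = M/S = 994.1 N/mm.
f_max = √(f_v² + f_b²) = √(436² + 994.1²) = 1085 N/mm.
r_n/Ω = (1/2.0) × 0.6 × 550 × (0.707 × 14) = 1633 N/mm → adequate.

f_max ≈ 1090 N/mm; adequate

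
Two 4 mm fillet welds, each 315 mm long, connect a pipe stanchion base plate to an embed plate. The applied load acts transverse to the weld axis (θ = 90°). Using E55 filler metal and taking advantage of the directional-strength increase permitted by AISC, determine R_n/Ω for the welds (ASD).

E55XX → F_EXX = 550 MPa.
t_e = 0.707 × 4 = 2.828 mm; A_we = 2.828 × 630 = 1782 mm².
Directional factor: 1.0 + 0.5 sin^1.5(90°) = 1.5.
F_nw = 0.6 × 550 × 1.5 = 495 MPa.
R_n/Ω = (495 × 1782) / 2.0 × 10⁻³ = 441 kN.

R_n/Ω ≈ 441 kN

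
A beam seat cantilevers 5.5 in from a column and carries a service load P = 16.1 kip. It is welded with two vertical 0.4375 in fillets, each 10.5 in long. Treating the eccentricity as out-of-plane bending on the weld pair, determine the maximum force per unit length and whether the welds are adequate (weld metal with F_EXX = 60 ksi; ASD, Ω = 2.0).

L_w = 2 × 10.5 = 21 in; section modulus (unit throat) S = 2 × L²/6 = 36.75 in².
Direct shear f_v = P/L_w = 16.1/21 = 0.7667 kip/in.
Moment M = P × e = 16.1 × 5.5 = 88.55 kip·in; bending f_b = M/S = 2.41 kip/in.
f_max = √(f_v² + f_b²) = √(0.7667² + 2.41²) = 2.529 kip/in.
r_n/Ω = (1/2.0) × 0.6 × 60 × (0.707 × 0.4375) = 5.568 kip/in → adequate.

f_max ≈ 2.53 kip/in; adequate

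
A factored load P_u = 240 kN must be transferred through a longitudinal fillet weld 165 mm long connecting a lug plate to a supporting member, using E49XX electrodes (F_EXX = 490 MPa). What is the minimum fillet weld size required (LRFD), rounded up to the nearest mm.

Total weld length L = 165 mm.
Required throat t_e = P_u / (φ × 0.6 F_EXX × L) = 240 / (0.75 × 0.6 × 490 × 165 × 10⁻³) = 6.597 mm.
Required leg w = t_e / 0.707 = 9.33 mm → use 10 mm.

w = 10 mm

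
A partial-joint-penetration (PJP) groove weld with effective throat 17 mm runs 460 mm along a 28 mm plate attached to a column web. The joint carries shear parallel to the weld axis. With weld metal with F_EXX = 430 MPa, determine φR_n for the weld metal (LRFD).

Effective throat (given) t_e = 17 mm.
A_we = 17 × 460 = 7820 mm².
F_nw = 0.6 F_EXX = 258 MPa.
φR_n = 0.75 × 258 × 7820 × 10⁻³ = 1513 kN.

φR_n ≈ 1510 kN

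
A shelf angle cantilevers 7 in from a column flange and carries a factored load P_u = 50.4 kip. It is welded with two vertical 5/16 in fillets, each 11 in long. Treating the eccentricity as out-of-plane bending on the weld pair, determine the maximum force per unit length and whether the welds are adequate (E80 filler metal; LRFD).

f_max ≈ 9.04 kip/in; NOT adequate

E80XX → F_EXX = 80 ksi.
L_w = 2 × 11 = 22 in; section modulus (unit throat) S = 2 × L²/6 = 40.33 in².
Direct shear f_v = P/L_w = 50.4/22 = 2.291 kip/in.
Moment M = P × e = 50.4 × 7 = 352.8 kip·in; bending f_b = M/S = 8.747 kip/in.
f_max = √(f_v² + f_b²) = √(2.291² + 8.747²) = 9.042 kip/in.
φr_n = 0.75 × 0.6 × 80 × (0.707 × 0.3125) = 7.954 kip/in → NOT adequate.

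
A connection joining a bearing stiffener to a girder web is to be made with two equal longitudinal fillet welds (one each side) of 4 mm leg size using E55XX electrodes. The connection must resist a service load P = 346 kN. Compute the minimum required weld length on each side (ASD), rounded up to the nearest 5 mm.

E55XX → F_EXX = 550 MPa.
Throat t_e = 0.707 × 4 = 2.828 mm.
r_n/Ω = (0.6 × 550 × 2.828) / 2.0 = 466.6 N/mm = 0.4666 kN/mm.
L_req = P / (r_n/Ω) = 346 / 0.4666 = 741.5 mm total.
Per side: 741.5 / 2 = 370.8 mm.
Round up → use L = 375 mm on each side.

L = 375 mm on each side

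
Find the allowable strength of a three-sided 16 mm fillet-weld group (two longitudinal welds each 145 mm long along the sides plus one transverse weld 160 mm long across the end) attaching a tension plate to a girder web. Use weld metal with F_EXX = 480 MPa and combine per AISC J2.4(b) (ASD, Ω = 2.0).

R_n/Ω ≈ 792 kN

t_e = 0.707 × 16 = 11.31 mm.
R_nwl = 0.6 × 480 × 11.31 × 290 × 10⁻³ = 944.8 kN (longitudinal, 2 welds).
R_nwt = 0.6 × 480 × 11.31 × 160 × 10⁻³ = 521.3 kN (transverse, base value).
(i) R_nwl + R_nwt = 1466 kN; (ii) 0.85 R_nwl + 1.5 R_nwt = 1585 kN.
R_n = max = 1585 kN [governs: (ii)]; R_n/Ω = 792.5 kN.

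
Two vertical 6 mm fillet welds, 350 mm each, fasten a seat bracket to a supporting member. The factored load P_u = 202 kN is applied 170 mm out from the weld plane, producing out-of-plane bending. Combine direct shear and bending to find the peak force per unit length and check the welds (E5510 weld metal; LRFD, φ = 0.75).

E55XX → F_EXX = 550 MPa.
L_w = 2 × 350 = 700 mm; section modulus (unit throat) S = 2 × L²/6 = 40830 mm².
Direct shear f_v = P/L_w = 202×10³/700 = 288.6 N/mm.
Moment M = P × e = 202×10³ × 170 = 34340000 N·mm; bending f_b = M/S = 841 N/mm.
f_max = √(f_v² + f_b²) = √(288.6² + 841²) = 889.1 N/mm.
φr_n = 0.75 × 0.6 × 550 × (0.707 × 6) = 1050 N/mm → adequate.

f_max ≈ 889 N/mm; adequate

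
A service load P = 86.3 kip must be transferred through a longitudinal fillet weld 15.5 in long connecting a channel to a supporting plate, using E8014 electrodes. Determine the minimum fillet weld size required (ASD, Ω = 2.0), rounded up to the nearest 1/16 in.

w = 3/8 in

E80XX → F_EXX = 80 ksi.
Total weld length L = 15.5 in.
Required throat t_e = P × Ω / (0.6 F_EXX × L) = 86.3 × 2.0 / (0.6 × 80 × 15.5) = 0.232 in.
Required leg w = t_e / 0.707 = 0.3281 in → use 3/8 in.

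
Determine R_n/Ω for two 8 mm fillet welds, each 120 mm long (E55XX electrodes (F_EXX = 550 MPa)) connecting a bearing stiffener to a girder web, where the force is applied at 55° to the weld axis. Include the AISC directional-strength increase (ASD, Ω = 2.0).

t_e = 0.707 × 8 = 5.656 mm; A_we = 5.656 × 240 = 1357 mm².
Directional factor: 1.0 + 0.5 sin^1.5(55°) = 1.371.
F_nw = 0.6 × 550 × 1.371 = 452.3 MPa.
R_n/Ω = (452.3 × 1357) / 2.0 × 10⁻³ = 307 kN.

R_n/Ω ≈ 307 kN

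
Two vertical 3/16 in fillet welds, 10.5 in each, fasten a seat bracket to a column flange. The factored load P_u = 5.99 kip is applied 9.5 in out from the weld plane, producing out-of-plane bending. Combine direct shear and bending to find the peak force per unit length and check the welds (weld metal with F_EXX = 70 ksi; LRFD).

L_w = 2 × 10.5 = 21 in; section modulus (unit throat) S = 2 × L²/6 = 36.75 in².
Direct shear f_v = P/L_w = 5.99/21 = 0.2852 kip/in.
Moment M = P × e = 5.99 × 9.5 = 56.905 kip·in; bending f_b = M/S = 1.548 kip/in.
f_max = √(f_v² + f_b²) = √(0.2852² + 1.548²) = 1.574 kip/in.
φr_n = 0.75 × 0.6 × 70 × (0.707 × 0.1875) = 4.176 kip/in → adequate.

f_max ≈ 1.57 kip/in; adequate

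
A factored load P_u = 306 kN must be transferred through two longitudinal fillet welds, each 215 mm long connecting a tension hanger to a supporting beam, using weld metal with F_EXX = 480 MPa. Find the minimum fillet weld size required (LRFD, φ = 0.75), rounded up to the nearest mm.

w = 5 mm

Total weld length L = 430 mm.
Required throat t_e = P_u / (φ × 0.6 F_EXX × L) = 306 / (0.75 × 0.6 × 480 × 430 × 10⁻³) = 3.295 mm.
Required leg w = t_e / 0.707 = 4.66 mm → use 5 mm.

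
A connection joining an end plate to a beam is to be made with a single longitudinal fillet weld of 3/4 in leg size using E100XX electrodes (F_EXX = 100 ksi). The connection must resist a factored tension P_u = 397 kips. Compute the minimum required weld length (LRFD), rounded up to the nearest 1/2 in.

Throat t_e = 0.707 × 0.75 = 0.5302 in.
φr_n = 0.75 × 0.6 × 100 × 0.5302 = 23.86 kips/in.
L_req = P_u / φr_n = 397 / 23.86 = 16.64 in total.
Round up → use L = 17 in.

L = 17 in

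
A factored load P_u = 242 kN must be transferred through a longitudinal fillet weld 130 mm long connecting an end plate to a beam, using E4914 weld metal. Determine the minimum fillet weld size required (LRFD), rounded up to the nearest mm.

w = 12 mm

E49XX → F_EXX = 490 MPa.
Total weld length L = 130 mm.
Required throat t_e = P_u / (φ × 0.6 F_EXX × L) = 242 / (0.75 × 0.6 × 490 × 130 × 10⁻³) = 8.442 mm.
Required leg w = t_e / 0.707 = 11.94 mm → use 12 mm.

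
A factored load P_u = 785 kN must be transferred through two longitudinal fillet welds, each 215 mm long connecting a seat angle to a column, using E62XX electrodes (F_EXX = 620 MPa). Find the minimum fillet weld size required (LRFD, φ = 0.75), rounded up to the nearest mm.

w = 10 mm

Total weld length L = 430 mm.
Required throat t_e = P_u / (φ × 0.6 F_EXX × L) = 785 / (0.75 × 0.6 × 620 × 430 × 10⁻³) = 6.543 mm.
Required leg w = t_e / 0.707 = 9.255 mm → use 10 mm.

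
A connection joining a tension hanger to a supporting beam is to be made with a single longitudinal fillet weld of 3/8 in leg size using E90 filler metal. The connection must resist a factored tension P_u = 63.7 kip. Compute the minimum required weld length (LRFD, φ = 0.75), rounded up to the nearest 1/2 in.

E90XX → F_EXX = 90 ksi.
Throat t_e = 0.707 × 0.375 = 0.2651 in.
φr_n = 0.75 × 0.6 × 90 × 0.2651 = 10.74 kip/in.
L_req = P_u / φr_n = 63.7 / 10.74 = 5.932 in total.
Round up → use L = 6 in.

L = 6 in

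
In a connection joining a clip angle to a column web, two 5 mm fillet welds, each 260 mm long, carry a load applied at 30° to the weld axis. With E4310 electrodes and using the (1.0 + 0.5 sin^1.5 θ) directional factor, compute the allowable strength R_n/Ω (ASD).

E43XX → F_EXX = 430 MPa.
t_e = 0.707 × 5 = 3.535 mm; A_we = 3.535 × 520 = 1838 mm².
Directional factor: 1.0 + 0.5 sin^1.5(30°) = 1.177.
F_nw = 0.6 × 430 × 1.177 = 303.6 MPa.
R_n/Ω = (303.6 × 1838) / 2.0 × 10⁻³ = 279 kN.

R_n/Ω ≈ 279 kN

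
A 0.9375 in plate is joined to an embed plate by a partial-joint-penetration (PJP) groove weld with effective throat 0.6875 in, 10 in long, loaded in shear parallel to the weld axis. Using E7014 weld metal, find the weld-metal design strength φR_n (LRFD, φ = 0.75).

E70XX → F_EXX = 70 ksi.
Effective throat (given) t_e = 0.6875 in.
A_we = 0.6875 × 10 = 6.875 in².
F_nw = 0.6 F_EXX = 42 ksi.
φR_n = 0.75 × 42 × 6.875 = 216.6 kip.

φR_n ≈ 217 kip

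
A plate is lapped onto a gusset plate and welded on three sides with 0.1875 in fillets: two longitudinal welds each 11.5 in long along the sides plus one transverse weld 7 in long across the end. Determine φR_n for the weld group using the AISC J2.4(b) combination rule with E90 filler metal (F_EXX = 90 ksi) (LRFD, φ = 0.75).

t_e = 0.707 × 0.1875 = 0.1326 in.
R_nwl = 0.6 × 90 × 0.1326 × 23 = 164.6 kip (longitudinal, 2 welds).
R_nwt = 0.6 × 90 × 0.1326 × 7 = 50.11 kip (transverse, base value).
(i) R_nwl + R_nwt = 214.8 kip; (ii) 0.85 R_nwl + 1.5 R_nwt = 215.1 kip.
R_n = max = 215.1 kip [governs: (ii)]; φR_n = 161.3 kip.

φR_n ≈ 161 kip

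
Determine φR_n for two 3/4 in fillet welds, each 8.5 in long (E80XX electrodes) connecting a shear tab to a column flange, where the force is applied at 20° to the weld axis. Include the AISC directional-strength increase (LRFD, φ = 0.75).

φR_n ≈ 357 kip

E80XX → F_EXX = 80 ksi.
t_e = 0.707 × 0.75 = 0.5302 in; A_we = 0.5302 × 17 = 9.014 in².
Directional factor: 1.0 + 0.5 sin^1.5(20°) = 1.1.
F_nw = 0.6 × 80 × 1.1 = 52.8 ksi.
φR_n = 0.75 × 52.8 × 9.014 = 357 kip.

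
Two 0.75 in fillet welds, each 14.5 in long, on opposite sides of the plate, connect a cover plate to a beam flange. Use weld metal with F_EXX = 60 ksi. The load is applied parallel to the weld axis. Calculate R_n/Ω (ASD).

Effective throat t_e = 0.707 × 0.75 = 0.5302 in.
Total length L = 29 in; A_we = 0.5302 × 29 = 15.38 in².
F_nw = 0.6 F_EXX = 0.6 × 60 = 36 ksi.
R_n = 36 × 15.38 = 553.6 kip; R_n/Ω = 553.6/2.0 = 276.8 kip.

R_n/Ω ≈ 277 kip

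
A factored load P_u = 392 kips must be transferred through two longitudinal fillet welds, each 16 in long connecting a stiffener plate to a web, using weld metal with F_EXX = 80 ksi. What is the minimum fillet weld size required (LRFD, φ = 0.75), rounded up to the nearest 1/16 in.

w = 1/2 in

Total weld length L = 32 in.
Required throat t_e = P_u / (φ × 0.6 F_EXX × L) = 392 / (0.75 × 0.6 × 80 × 32) = 0.3403 in.
Required leg w = t_e / 0.707 = 0.4813 in → use 1/2 in.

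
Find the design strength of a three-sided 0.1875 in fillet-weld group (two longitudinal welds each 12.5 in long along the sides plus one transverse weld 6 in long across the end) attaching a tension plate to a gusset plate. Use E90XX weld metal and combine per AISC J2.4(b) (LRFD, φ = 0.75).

E90XX → F_EXX = 90 ksi.
t_e = 0.707 × 0.1875 = 0.1326 in.
R_nwl = 0.6 × 90 × 0.1326 × 25 = 179 kips (longitudinal, 2 welds).
R_nwt = 0.6 × 90 × 0.1326 × 6 = 42.95 kips (transverse, base value).
(i) R_nwl + R_nwt = 221.9 kips; (ii) 0.85 R_nwl + 1.5 R_nwt = 216.5 kips.
R_n = max = 221.9 kips [governs: (i)]; φR_n = 166.4 kips.

φR_n ≈ 166 kips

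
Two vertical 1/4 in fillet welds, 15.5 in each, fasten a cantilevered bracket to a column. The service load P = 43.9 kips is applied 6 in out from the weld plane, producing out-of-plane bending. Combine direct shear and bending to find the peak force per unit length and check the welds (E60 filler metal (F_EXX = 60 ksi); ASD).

f_max ≈ 3.58 kip/in; NOT adequate

L_w = 2 × 15.5 = 31 in; section modulus (unit throat) S = 2 × L²/6 = 80.08 in².
Direct shear f_v = P/L_w = 43.9/31 = 1.416 kip/in.
Moment M = P × e = 43.9 × 6 = 263.4 kip·in; bending f_b = M/S = 3.289 kip/in.
f_max = √(f_v² + f_b²) = √(1.416² + 3.289²) = 3.581 kip/in.
r_n/Ω = (1/2.0) × 0.6 × 60 × (0.707 × 0.25) = 3.181 kip/in → NOT adequate.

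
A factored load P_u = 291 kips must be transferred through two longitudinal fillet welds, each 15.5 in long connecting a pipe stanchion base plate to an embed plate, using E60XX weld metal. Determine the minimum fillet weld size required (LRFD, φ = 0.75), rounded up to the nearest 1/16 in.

w = 1/2 in

E60XX → F_EXX = 60 ksi.
Total weld length L = 31 in.
Required throat t_e = P_u / (φ × 0.6 F_EXX × L) = 291 / (0.75 × 0.6 × 60 × 31) = 0.3477 in.
Required leg w = t_e / 0.707 = 0.4918 in → use 1/2 in.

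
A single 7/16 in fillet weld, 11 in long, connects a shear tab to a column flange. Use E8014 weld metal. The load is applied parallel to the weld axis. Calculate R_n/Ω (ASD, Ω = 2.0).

E80XX → F_EXX = 80 ksi.
Effective throat t_e = 0.707 × 0.4375 = 0.3093 in.
Total length L = 11 in; A_we = 0.3093 × 11 = 3.402 in².
F_nw = 0.6 F_EXX = 0.6 × 80 = 48 ksi.
R_n = 48 × 3.402 = 163.3 kips; R_n/Ω = 163.3/2.0 = 81.66 kips.

R_n/Ω ≈ 81.7 kips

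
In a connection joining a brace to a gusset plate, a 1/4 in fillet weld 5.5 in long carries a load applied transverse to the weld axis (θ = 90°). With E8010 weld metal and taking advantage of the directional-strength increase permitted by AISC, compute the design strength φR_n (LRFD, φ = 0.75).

E80XX → F_EXX = 80 ksi.
t_e = 0.707 × 0.25 = 0.1767 in; A_we = 0.1767 × 5.5 = 0.9721 in².
Directional factor: 1.0 + 0.5 sin^1.5(90°) = 1.5.
F_nw = 0.6 × 80 × 1.5 = 72 ksi.
φR_n = 0.75 × 72 × 0.9721 = 52.49 kip.

φR_n ≈ 52.5 kip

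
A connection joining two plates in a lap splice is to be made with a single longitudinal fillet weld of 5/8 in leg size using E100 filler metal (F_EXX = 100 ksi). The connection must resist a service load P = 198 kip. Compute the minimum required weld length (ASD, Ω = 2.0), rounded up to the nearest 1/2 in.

L = 15 in

Throat t_e = 0.707 × 0.625 = 0.4419 in.
r_n/Ω = (0.6 × 100 × 0.4419) / 2.0 = 13.26 kip/in.
L_req = P / (r_n/Ω) = 198 / 13.26 = 14.94 in total.
Round up → use L = 15 in.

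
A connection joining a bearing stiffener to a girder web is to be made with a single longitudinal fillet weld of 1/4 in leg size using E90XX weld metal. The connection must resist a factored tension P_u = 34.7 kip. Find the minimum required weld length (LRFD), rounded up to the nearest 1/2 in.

L = 5 in

E90XX → F_EXX = 90 ksi.
Throat t_e = 0.707 × 0.25 = 0.1767 in.
φr_n = 0.75 × 0.6 × 90 × 0.1767 = 7.158 kip/in.
L_req = P_u / φr_n = 34.7 / 7.158 = 4.847 in total.
Round up → use L = 5 in.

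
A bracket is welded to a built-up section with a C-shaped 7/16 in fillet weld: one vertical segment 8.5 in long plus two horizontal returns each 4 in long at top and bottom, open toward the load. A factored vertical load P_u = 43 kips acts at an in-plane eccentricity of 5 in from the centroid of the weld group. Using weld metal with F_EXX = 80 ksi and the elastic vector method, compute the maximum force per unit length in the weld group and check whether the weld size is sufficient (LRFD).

f_max ≈ 6.88 kip/in; adequate

Total weld length L_w = 16.5 in. Treat welds as unit-width lines.
Centroid: x̄ = 2×4×2 / 16.5 = 0.9697 in from the vertical weld.
Polar moment about centroid: J = I_x + I_y = [8.5³/12 + 2×4×4.25²] + [8.5×0.9697² + 2(4³/12 + 4×1.03²)] = 222.8 in³.
Direct shear f_v = P/L_w = 43 / 16.5 = 2.606 kip/in (vertical).
Torsion M = P·e = 43 × 5 = 215 kip·in.
Critical point at (x, y) = (3.03, 4.25) from centroid. f_tx = M·y/J = 4.101 kip/in; f_ty = M·x/J = 2.924 kip/in.
Resultant f_max = √[f_tx² + (f_v + f_ty)²] = √[4.101² + (2.606 + 2.924)²] = 6.884 kip/in.
Capacity per unit length: φr_n = 0.75 × 0.6 × 80 × (0.707 × 0.4375) = 11.14 kip/in.
6.884 ≤ 11.14 → adequate.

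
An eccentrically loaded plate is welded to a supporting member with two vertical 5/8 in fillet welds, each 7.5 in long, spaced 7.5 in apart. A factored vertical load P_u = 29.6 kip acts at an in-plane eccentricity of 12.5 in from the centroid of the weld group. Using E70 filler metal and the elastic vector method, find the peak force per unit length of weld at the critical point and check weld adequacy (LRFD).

E70XX → F_EXX = 70 ksi.
Total weld length L_w = 15 in. Treat welds as unit-width lines.
Polar moment about centroid: J = 2[d³/12 + d(b/2)²] = 2[7.5³/12 + 7.5×3.75²] = 281.2 in³.
Direct shear f_v = P/L_w = 29.6 / 15 = 1.973 kip/in (vertical).
Torsion M = P·e = 29.6 × 12.5 = 370 kip·in.
Critical point at (x, y) = (3.75, 3.75) from centroid. f_tx = M·y/J = 4.933 kip/in; f_ty = M·x/J = 4.933 kip/in.
Resultant f_max = √[f_tx² + (f_v + f_ty)²] = √[4.933² + (1.973 + 4.933)²] = 8.488 kip/in.
Capacity per unit length: φr_n = 0.75 × 0.6 × 70 × (0.707 × 0.625) = 13.92 kip/in.
8.488 ≤ 13.92 → adequate.

f_max ≈ 8.49 kip/in; adequate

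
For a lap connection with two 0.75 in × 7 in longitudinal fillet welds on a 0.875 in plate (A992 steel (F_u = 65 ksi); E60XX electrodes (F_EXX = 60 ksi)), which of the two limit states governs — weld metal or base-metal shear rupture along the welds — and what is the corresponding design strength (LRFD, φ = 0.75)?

t_e = 0.707 × 0.75 = 0.5302 in; L = 14 in.
Weld metal: φR_n = 0.75 × 0.6 × 60 × 0.5302 × 14 = 200.4 kips.
Base metal (shear rupture): φR_n = 0.75 × 0.6 × 65 × 0.875 × 14 = 358.3 kips.
Governing: weld metal.

φR_n ≈ 200 kips (weld metal governs)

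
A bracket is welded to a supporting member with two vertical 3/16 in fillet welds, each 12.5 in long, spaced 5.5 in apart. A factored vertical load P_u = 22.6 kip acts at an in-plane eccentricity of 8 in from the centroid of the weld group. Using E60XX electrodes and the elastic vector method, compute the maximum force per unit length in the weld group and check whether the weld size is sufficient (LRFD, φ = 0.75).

E60XX → F_EXX = 60 ksi.
Total weld length L_w = 25 in. Treat welds as unit-width lines.
Polar moment about centroid: J = 2[d³/12 + d(b/2)²] = 2[12.5³/12 + 12.5×2.75²] = 514.6 in³.
Direct shear f_v = P/L_w = 22.6 / 25 = 0.904 kip/in (vertical).
Torsion M = P·e = 22.6 × 8 = 180.8 kip·in.
Critical point at (x, y) = (2.75, 6.25) from centroid. f_tx = M·y/J = 2.196 kip/in; f_ty = M·x/J = 0.9662 kip/in.
Resultant f_max = √[f_tx² + (f_v + f_ty)²] = √[2.196² + (0.904 + 0.9662)²] = 2.884 kip/in.
Capacity per unit length: φr_n = 0.75 × 0.6 × 60 × (0.707 × 0.1875) = 3.579 kip/in.
2.884 ≤ 3.579 → adequate.

f_max ≈ 2.88 kip/in; adequate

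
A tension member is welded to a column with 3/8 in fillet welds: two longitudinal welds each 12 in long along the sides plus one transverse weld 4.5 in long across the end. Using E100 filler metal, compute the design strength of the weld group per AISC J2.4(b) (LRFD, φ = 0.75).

φR_n ≈ 340 kips

E100XX → F_EXX = 100 ksi.
t_e = 0.707 × 0.375 = 0.2651 in.
R_nwl = 0.6 × 100 × 0.2651 × 24 = 381.8 kips (longitudinal, 2 welds).
R_nwt = 0.6 × 100 × 0.2651 × 4.5 = 71.58 kips (transverse, base value).
(i) R_nwl + R_nwt = 453.4 kips; (ii) 0.85 R_nwl + 1.5 R_nwt = 431.9 kips.
R_n = max = 453.4 kips [governs: (i)]; φR_n = 340 kips.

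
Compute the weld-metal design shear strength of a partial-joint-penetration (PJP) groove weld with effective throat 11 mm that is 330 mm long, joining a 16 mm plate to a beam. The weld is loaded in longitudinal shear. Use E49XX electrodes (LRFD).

E49XX → F_EXX = 490 MPa.
Effective throat (given) t_e = 11 mm.
A_we = 11 × 330 = 3630 mm².
F_nw = 0.6 F_EXX = 294 MPa.
φR_n = 0.75 × 294 × 3630 × 10⁻³ = 800.4 kN.

φR_n ≈ 800 kN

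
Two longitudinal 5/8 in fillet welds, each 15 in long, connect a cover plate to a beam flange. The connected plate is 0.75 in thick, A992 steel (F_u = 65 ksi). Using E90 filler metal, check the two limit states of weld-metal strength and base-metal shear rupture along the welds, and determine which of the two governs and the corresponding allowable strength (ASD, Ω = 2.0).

R_n/Ω ≈ 358 kip (weld metal governs)

E90XX → F_EXX = 90 ksi.
t_e = 0.707 × 0.625 = 0.4419 in; L = 30 in.
Weld metal: R_n/Ω = (1/2.0) × 0.6 × 90 × 0.4419 × 30 = 357.9 kip.
Base metal (shear rupture): R_n/Ω = (1/2.0) × 0.6 × 65 × 0.75 × 30 = 438.8 kip.
Governing: weld metal.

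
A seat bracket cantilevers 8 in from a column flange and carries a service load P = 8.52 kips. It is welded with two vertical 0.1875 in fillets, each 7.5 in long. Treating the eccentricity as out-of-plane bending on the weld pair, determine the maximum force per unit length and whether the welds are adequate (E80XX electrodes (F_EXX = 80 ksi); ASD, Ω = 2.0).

f_max ≈ 3.68 kip/in; NOT adequate

L_w = 2 × 7.5 = 15 in; section modulus (unit throat) S = 2 × L²/6 = 18.75 in².
Direct shear f_v = P/L_w = 8.52/15 = 0.568 kip/in.
Moment M = P × e = 8.52 × 8 = 68.16 kip·in; bending f_b = M/S = 3.635 kip/in.
f_max = √(f_v² + f_b²) = √(0.568² + 3.635²) = 3.679 kip/in.
r_n/Ω = (1/2.0) × 0.6 × 80 × (0.707 × 0.1875) = 3.181 kip/in → NOT adequate.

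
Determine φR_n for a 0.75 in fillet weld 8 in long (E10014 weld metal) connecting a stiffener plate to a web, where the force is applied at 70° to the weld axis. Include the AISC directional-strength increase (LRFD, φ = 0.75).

φR_n ≈ 278 kip

E100XX → F_EXX = 100 ksi.
t_e = 0.707 × 0.75 = 0.5302 in; A_we = 0.5302 × 8 = 4.242 in².
Directional factor: 1.0 + 0.5 sin^1.5(70°) = 1.455.
F_nw = 0.6 × 100 × 1.455 = 87.33 ksi.
φR_n = 0.75 × 87.33 × 4.242 = 277.8 kip.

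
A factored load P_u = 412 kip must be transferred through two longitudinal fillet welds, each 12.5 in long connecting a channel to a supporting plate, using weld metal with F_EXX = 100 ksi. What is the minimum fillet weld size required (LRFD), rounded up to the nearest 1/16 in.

w = 9/16 in

Total weld length L = 25 in.
Required throat t_e = P_u / (φ × 0.6 F_EXX × L) = 412 / (0.75 × 0.6 × 100 × 25) = 0.3662 in.
Required leg w = t_e / 0.707 = 0.518 in → use 9/16 in.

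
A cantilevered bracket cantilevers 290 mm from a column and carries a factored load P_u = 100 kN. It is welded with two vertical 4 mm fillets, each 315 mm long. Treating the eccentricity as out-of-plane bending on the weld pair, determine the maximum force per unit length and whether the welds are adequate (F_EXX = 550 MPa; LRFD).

f_max ≈ 891 N/mm; NOT adequate

L_w = 2 × 315 = 630 mm; section modulus (unit throat) S = 2 × L²/6 = 33080 mm².
Direct shear f_v = P/L_w = 100×10³/630 = 158.7 N/mm.
Moment M = P × e = 100×10³ × 290 = 29000000 N·mm; bending f_b = M/S = 876.8 N/mm.
f_max = √(f_v² + f_b²) = √(158.7² + 876.8²) = 891 N/mm.
φr_n = 0.75 × 0.6 × 550 × (0.707 × 4) = 699.9 N/mm → NOT adequate.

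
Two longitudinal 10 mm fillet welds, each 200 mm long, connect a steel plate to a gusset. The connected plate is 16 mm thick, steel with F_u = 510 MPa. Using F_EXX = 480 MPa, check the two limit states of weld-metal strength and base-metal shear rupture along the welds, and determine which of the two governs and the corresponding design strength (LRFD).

t_e = 0.707 × 10 = 7.07 mm; L = 400 mm.
Weld metal: φR_n = 0.75 × 0.6 × 480 × 7.07 × 400 × 10⁻³ = 610.8 kN.
Base metal (shear rupture): φR_n = 0.75 × 0.6 × 510 × 16 × 400 × 10⁻³ = 1469 kN.
Governing: weld metal.

φR_n ≈ 611 kN (weld metal governs)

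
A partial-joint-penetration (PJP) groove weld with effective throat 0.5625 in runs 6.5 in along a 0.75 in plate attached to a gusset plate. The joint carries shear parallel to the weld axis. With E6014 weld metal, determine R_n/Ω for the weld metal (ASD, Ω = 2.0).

R_n/Ω ≈ 65.8 kip

E60XX → F_EXX = 60 ksi.
Effective throat (given) t_e = 0.5625 in.
A_we = 0.5625 × 6.5 = 3.656 in².
F_nw = 0.6 F_EXX = 36 ksi.
R_n/Ω = (36 × 3.656) / 2.0 = 65.81 kip.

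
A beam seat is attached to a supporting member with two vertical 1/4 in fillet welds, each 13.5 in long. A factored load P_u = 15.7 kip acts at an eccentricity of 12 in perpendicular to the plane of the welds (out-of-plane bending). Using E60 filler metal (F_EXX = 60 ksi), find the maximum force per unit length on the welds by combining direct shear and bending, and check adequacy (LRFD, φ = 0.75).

L_w = 2 × 13.5 = 27 in; section modulus (unit throat) S = 2 × L²/6 = 60.75 in².
Direct shear f_v = P/L_w = 15.7/27 = 0.5815 kip/in.
Moment M = P × e = 15.7 × 12 = 188.4 kip·in; bending f_b = M/S = 3.101 kip/in.
f_max = √(f_v² + f_b²) = √(0.5815² + 3.101²) = 3.155 kip/in.
φr_n = 0.75 × 0.6 × 60 × (0.707 × 0.25) = 4.772 kip/in → adequate.

f_max ≈ 3.16 kip/in; adequate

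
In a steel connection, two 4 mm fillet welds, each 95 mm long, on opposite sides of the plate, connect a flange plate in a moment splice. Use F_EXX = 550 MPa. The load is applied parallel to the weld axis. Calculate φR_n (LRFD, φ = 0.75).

φR_n ≈ 133 kN

Effective throat t_e = 0.707 × 4 = 2.828 mm.
Total length L = 190 mm; A_we = 2.828 × 190 = 537.3 mm².
F_nw = 0.6 F_EXX = 0.6 × 550 = 330 MPa.
φR_n = 0.75 × 330 × 537.3 × 10⁻³ = 133 kN.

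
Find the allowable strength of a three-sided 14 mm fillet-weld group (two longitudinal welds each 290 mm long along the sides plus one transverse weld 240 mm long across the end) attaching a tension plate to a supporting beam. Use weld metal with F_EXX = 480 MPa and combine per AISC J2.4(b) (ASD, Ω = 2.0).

t_e = 0.707 × 14 = 9.898 mm.
R_nwl = 0.6 × 480 × 9.898 × 580 × 10⁻³ = 1653 kN (longitudinal, 2 welds).
R_nwt = 0.6 × 480 × 9.898 × 240 × 10⁻³ = 684.1 kN (transverse, base value).
(i) R_nwl + R_nwt = 2338 kN; (ii) 0.85 R_nwl + 1.5 R_nwt = 2432 kN.
R_n = max = 2432 kN [governs: (ii)]; R_n/Ω = 1216 kN.

R_n/Ω ≈ 1220 kN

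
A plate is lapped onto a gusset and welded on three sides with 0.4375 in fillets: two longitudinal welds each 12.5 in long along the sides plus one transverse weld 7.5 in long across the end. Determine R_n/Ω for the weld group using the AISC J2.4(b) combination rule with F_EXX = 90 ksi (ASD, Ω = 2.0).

t_e = 0.707 × 0.4375 = 0.3093 in.
R_nwl = 0.6 × 90 × 0.3093 × 25 = 417.6 kips (longitudinal, 2 welds).
R_nwt = 0.6 × 90 × 0.3093 × 7.5 = 125.3 kips (transverse, base value).
(i) R_nwl + R_nwt = 542.8 kips; (ii) 0.85 R_nwl + 1.5 R_nwt = 542.8 kips.
R_n = max = 542.8 kips [governs: (ii)]; R_n/Ω = 271.4 kips.

R_n/Ω ≈ 271 kips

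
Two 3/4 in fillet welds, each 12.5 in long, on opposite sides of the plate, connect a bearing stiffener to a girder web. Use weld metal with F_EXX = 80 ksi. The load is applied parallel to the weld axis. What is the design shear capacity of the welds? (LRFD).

Effective throat t_e = 0.707 × 0.75 = 0.5302 in.
Total length L = 25 in; A_we = 0.5302 × 25 = 13.26 in².
F_nw = 0.6 F_EXX = 0.6 × 80 = 48 ksi.
φR_n = 0.75 × 48 × 13.26 = 477.2 kip.

φR_n ≈ 477 kip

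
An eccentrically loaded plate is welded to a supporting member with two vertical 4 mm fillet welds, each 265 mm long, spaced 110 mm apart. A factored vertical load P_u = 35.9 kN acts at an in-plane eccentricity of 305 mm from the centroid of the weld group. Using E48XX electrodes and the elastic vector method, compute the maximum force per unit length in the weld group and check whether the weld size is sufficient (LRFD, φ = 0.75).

E48XX → F_EXX = 480 MPa.
Total weld length L_w = 530 mm. Treat welds as unit-width lines.
Polar moment about centroid: J = 2[d³/12 + d(b/2)²] = 2[265³/12 + 265×55²] = 4705000 mm³.
Direct shear f_v = P/L_w = 35.9×10³ / 530 = 67.74 N/mm (vertical).
Torsion M = P·e = 35.9×10³ × 305 = 10950000 N·mm.
Critical point at (x, y) = (55, 132.5) from centroid. f_tx = M·y/J = 308.4 N/mm; f_ty = M·x/J = 128 N/mm.
Resultant f_max = √[f_tx² + (f_v + f_ty)²] = √[308.4² + (67.74 + 128)²] = 365.2 N/mm.
Capacity per unit length: φr_n = 0.75 × 0.6 × 480 × (0.707 × 4) = 610.8 N/mm.
365.2 ≤ 610.8 → adequate.

f_max ≈ 365 N/mm; adequate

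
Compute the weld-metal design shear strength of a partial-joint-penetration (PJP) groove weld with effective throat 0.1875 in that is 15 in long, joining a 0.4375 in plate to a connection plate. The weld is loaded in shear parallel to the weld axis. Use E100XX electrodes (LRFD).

φR_n ≈ 127 kips

E100XX → F_EXX = 100 ksi.
Effective throat (given) t_e = 0.1875 in.
A_we = 0.1875 × 15 = 2.812 in².
F_nw = 0.6 F_EXX = 60 ksi.
φR_n = 0.75 × 60 × 2.812 = 126.6 kips.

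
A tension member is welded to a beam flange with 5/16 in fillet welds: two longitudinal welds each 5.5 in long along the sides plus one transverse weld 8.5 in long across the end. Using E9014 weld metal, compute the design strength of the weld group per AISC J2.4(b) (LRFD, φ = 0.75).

φR_n ≈ 198 kip

E90XX → F_EXX = 90 ksi.
t_e = 0.707 × 0.3125 = 0.2209 in.
R_nwl = 0.6 × 90 × 0.2209 × 11 = 131.2 kip (longitudinal, 2 welds).
R_nwt = 0.6 × 90 × 0.2209 × 8.5 = 101.4 kip (transverse, base value).
(i) R_nwl + R_nwt = 232.6 kip; (ii) 0.85 R_nwl + 1.5 R_nwt = 263.7 kip.
R_n = max = 263.7 kip [governs: (ii)]; φR_n = 197.8 kip.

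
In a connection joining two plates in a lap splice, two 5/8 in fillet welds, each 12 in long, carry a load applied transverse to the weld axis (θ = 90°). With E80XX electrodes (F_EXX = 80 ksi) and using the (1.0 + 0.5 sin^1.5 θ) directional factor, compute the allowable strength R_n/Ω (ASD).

R_n/Ω ≈ 382 kip

t_e = 0.707 × 0.625 = 0.4419 in; A_we = 0.4419 × 24 = 10.6 in².
Directional factor: 1.0 + 0.5 sin^1.5(90°) = 1.5.
F_nw = 0.6 × 80 × 1.5 = 72 ksi.
R_n/Ω = (72 × 10.6) / 2.0 = 381.8 kip.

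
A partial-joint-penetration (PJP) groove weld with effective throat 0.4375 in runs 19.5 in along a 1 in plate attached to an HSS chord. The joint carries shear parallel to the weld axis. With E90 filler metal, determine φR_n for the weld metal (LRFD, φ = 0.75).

E90XX → F_EXX = 90 ksi.
Effective throat (given) t_e = 0.4375 in.
A_we = 0.4375 × 19.5 = 8.531 in².
F_nw = 0.6 F_EXX = 54 ksi.
φR_n = 0.75 × 54 × 8.531 = 345.5 kip.

φR_n ≈ 346 kip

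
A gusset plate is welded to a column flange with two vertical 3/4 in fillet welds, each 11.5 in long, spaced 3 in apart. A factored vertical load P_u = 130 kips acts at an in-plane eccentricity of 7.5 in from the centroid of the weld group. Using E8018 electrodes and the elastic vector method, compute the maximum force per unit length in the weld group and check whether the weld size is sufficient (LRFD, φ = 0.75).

E80XX → F_EXX = 80 ksi.
Total weld length L_w = 23 in. Treat welds as unit-width lines.
Polar moment about centroid: J = 2[d³/12 + d(b/2)²] = 2[11.5³/12 + 11.5×1.5²] = 305.2 in³.
Direct shear f_v = P/L_w = 130 / 23 = 5.652 kip/in (vertical).
Torsion M = P·e = 130 × 7.5 = 975 kip·in.
Critical point at (x, y) = (1.5, 5.75) from centroid. f_tx = M·y/J = 18.37 kip/in; f_ty = M·x/J = 4.791 kip/in.
Resultant f_max = √[f_tx² + (f_v + f_ty)²] = √[18.37² + (5.652 + 4.791)²] = 21.13 kip/in.
Capacity per unit length: φr_n = 0.75 × 0.6 × 80 × (0.707 × 0.75) = 19.09 kip/in.
21.13 > 19.09 → NOT adequate.

f_max ≈ 21.1 kip/in; NOT adequate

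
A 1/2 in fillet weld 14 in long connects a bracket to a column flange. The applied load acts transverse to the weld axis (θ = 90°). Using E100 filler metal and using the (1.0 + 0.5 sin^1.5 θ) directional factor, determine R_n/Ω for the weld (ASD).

R_n/Ω ≈ 223 kips

E100XX → F_EXX = 100 ksi.
t_e = 0.707 × 0.5 = 0.3535 in; A_we = 0.3535 × 14 = 4.949 in².
Directional factor: 1.0 + 0.5 sin^1.5(90°) = 1.5.
F_nw = 0.6 × 100 × 1.5 = 90 ksi.
R_n/Ω = (90 × 4.949) / 2.0 = 222.7 kips.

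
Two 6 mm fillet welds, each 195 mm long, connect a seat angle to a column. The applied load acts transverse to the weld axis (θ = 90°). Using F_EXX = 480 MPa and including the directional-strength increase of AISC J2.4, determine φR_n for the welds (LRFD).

φR_n ≈ 536 kN

t_e = 0.707 × 6 = 4.242 mm; A_we = 4.242 × 390 = 1654 mm².
Directional factor: 1.0 + 0.5 sin^1.5(90°) = 1.5.
F_nw = 0.6 × 480 × 1.5 = 432 MPa.
φR_n = 0.75 × 432 × 1654 × 10⁻³ = 536 kN.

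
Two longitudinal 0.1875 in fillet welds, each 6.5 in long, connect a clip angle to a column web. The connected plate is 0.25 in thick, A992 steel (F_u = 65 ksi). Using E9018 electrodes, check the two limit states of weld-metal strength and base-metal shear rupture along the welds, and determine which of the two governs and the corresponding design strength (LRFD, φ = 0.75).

φR_n ≈ 69.8 kips (weld metal governs)

E90XX → F_EXX = 90 ksi.
t_e = 0.707 × 0.1875 = 0.1326 in; L = 13 in.
Weld metal: φR_n = 0.75 × 0.6 × 90 × 0.1326 × 13 = 69.79 kips.
Base metal (shear rupture): φR_n = 0.75 × 0.6 × 65 × 0.25 × 13 = 95.06 kips.
Governing: weld metal.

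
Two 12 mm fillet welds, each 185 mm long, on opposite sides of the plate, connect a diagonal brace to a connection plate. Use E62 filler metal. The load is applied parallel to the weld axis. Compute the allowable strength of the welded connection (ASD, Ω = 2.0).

R_n/Ω ≈ 584 kN

E62XX → F_EXX = 620 MPa.
Effective throat t_e = 0.707 × 12 = 8.484 mm.
Total length L = 370 mm; A_we = 8.484 × 370 = 3139 mm².
F_nw = 0.6 F_EXX = 0.6 × 620 = 372 MPa.
R_n = 372 × 3139 × 10⁻³ = 1168 kN; R_n/Ω = 1168/2.0 = 583.9 kN.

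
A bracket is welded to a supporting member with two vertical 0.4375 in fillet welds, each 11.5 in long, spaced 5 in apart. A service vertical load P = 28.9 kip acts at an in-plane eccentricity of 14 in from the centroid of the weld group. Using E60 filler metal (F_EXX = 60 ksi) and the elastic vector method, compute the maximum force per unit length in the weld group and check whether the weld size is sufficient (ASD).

Total weld length L_w = 23 in. Treat welds as unit-width lines.
Polar moment about centroid: J = 2[d³/12 + d(b/2)²] = 2[11.5³/12 + 11.5×2.5²] = 397.2 in³.
Direct shear f_v = P/L_w = 28.9 / 23 = 1.257 kip/in (vertical).
Torsion M = P·e = 28.9 × 14 = 404.6 kip·in.
Critical point at (x, y) = (2.5, 5.75) from centroid. f_tx = M·y/J = 5.857 kip/in; f_ty = M·x/J = 2.546 kip/in.
Resultant f_max = √[f_tx² + (f_v + f_ty)²] = √[5.857² + (1.257 + 2.546)²] = 6.983 kip/in.
Capacity per unit length: r_n/Ω = (1/2.0) × 0.6 × 60 × (0.707 × 0.4375) = 5.568 kip/in.
6.983 > 5.568 → NOT adequate.

f_max ≈ 6.98 kip/in; NOT adequate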